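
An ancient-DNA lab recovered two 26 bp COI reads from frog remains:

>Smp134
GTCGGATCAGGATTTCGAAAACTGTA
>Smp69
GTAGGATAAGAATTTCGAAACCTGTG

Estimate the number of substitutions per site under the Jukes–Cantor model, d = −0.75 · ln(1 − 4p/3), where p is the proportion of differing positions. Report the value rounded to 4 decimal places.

0.2222

Mismatches occur at site 3 (C→A), site 8 (C→A), site 11 (G→A), site 21 (A→C), site 26 (A→G).
p = 5/26 = 0.192308.
d = −0.75 · ln(1 − (4/3)·0.192308) = −0.75 · ln(0.743589) = −0.75 · (-0.296267) = 0.2222.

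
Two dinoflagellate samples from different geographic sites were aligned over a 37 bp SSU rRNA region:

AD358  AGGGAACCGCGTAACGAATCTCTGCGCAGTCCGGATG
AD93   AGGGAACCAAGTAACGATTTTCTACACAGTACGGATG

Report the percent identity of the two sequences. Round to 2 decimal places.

Mismatches occur at site 9 (G/A), site 10 (C/A), site 18 (A/T), site 20 (C/T), site 24 (G/A), site 26 (G/A), site 31 (C/A).
30 of the 37 sites match, so the percent identity is 30/37 × 100 = 81.08%.

81.08%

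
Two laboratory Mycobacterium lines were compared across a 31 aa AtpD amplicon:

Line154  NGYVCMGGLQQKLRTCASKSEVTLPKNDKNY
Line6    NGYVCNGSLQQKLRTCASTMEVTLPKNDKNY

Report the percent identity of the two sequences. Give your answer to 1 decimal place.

87.1%

Mismatches occur at site 6 (M→N), site 8 (G→S), site 19 (K→T), site 20 (S→M).
27 of the 31 sites match, so the percent identity is 27/31 × 100 = 87.1%.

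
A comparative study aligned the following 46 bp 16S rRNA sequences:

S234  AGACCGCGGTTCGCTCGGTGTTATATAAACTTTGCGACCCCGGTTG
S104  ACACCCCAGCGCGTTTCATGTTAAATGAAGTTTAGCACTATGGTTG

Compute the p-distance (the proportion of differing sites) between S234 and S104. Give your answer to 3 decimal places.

0.391

Differing sites — 2:G/C; 6:G/C; 8:G/A; 10:T/C; 11:T/G; 14:C/T; 16:C/T; 17:G/C; 18:G/A; 24:T/A; 27:A/G; 30:C/G; 34:G/A; 35:C/G; 36:G/C; 39:C/T; 40:C/A; 41:C/T.
There are 18 differences over 46 sites, so p = 18/46 = 0.391.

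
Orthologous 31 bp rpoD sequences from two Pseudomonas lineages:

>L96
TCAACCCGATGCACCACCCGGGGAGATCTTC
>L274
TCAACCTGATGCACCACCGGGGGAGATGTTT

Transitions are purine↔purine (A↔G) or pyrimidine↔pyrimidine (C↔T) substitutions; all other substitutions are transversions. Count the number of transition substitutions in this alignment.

Differing sites — 7:C/T (Ti); 19:C/G (Tv); 28:C/G (Tv); 31:C/T (Ti).
Of the 4 differences, 2 transitions and 2 transversions, so the answer is 2.

2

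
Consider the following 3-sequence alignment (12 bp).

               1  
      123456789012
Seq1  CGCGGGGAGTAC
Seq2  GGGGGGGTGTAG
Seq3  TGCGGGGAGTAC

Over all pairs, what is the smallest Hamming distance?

1

Pairwise Hamming distances:
  Seq1 vs Seq2: 4
  Seq1 vs Seq3: 1
  Seq2 vs Seq3: 4
The smallest is 1, between Seq1 and Seq3.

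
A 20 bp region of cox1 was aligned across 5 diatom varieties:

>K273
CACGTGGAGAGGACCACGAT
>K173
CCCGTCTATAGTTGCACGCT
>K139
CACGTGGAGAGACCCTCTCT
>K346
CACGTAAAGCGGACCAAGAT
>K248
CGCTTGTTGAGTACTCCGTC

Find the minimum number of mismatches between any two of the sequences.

4

Pairwise Hamming distances:
  K273 vs K173: 8
  K273 vs K139: 5
  K273 vs K346: 4
  K273 vs K248: 9
  K173 vs K139: 9
  K173 vs K346: 10
  K173 vs K248: 11
  K139 vs K346: 9
  K139 vs K248: 11
  K346 vs K248: 12
The smallest is 4, between K273 and K346.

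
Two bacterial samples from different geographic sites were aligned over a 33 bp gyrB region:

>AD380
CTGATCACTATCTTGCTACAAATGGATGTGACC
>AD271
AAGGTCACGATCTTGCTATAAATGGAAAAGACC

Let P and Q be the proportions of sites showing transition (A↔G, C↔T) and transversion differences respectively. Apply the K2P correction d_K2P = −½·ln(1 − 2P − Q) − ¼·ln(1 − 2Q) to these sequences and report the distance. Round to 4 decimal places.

Differing sites — 1:C/A (Tv); 2:T/A (Tv); 4:A/G (Ti); 9:T/G (Tv); 19:C/T (Ti); 27:T/A (Tv); 28:G/A (Ti); 29:T/A (Tv).
Of the 8 differences, 3 transitions and 5 transversions over 33 sites: P = 3/33 = 0.090909, Q = 5/33 = 0.151515.
d = −0.5·ln(0.666667) − 0.25·ln(0.696970) = −0.5·(-0.405465) − 0.25·(-0.361013) = 0.2930.

0.2930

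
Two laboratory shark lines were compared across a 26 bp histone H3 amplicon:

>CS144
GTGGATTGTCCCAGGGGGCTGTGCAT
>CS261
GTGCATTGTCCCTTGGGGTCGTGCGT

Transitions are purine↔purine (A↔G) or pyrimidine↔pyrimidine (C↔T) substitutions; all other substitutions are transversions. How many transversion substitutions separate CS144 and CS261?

3

Differing sites — 4:G/C (Tv); 13:A/T (Tv); 14:G/T (Tv); 19:C/T (Ti); 20:T/C (Ti); 25:A/G (Ti).
Of the 6 differences, 3 transitions and 3 transversions, so the answer is 3.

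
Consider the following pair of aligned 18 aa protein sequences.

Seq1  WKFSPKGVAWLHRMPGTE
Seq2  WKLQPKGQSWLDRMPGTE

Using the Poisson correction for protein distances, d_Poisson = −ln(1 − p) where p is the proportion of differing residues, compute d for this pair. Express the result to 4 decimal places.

0.3254

Mismatches occur at site 3 (F→L), site 4 (S→Q), site 8 (V→Q), site 9 (A→S), site 12 (H→D).
p = 5/18 = 0.277778.
d = −ln(1 − 0.277778) = −ln(0.722222) = 0.3254.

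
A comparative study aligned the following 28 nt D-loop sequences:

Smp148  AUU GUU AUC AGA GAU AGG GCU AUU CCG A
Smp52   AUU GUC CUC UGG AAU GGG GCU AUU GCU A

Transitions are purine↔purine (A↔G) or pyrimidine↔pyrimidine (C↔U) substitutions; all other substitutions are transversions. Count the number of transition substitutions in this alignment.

4

Differing sites — 6:U/C (Ti); 7:A/C (Tv); 10:A/U (Tv); 12:A/G (Ti); 13:G/A (Ti); 16:A/G (Ti); 25:C/G (Tv); 27:G/U (Tv).
Of the 8 differences, 4 transitions and 4 transversions, so the answer is 4.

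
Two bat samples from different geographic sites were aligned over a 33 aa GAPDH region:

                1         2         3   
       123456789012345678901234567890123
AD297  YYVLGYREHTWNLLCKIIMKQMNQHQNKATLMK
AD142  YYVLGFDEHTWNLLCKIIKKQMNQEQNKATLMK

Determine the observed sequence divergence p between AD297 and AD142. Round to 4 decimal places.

Mismatches occur at site 6 (Y/F), site 7 (R/D), site 19 (M/K), site 25 (H/E).
There are 4 differences over 33 sites, so p = 4/33 = 0.1212.

0.1212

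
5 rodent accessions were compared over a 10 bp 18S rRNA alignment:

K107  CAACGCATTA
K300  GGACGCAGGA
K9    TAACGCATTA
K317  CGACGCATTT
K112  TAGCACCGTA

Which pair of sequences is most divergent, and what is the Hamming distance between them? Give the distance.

7

Pairwise Hamming distances:
  K107 vs K300: 4
  K107 vs K9: 1
  K107 vs K317: 2
  K107 vs K112: 5
  K300 vs K9: 4
  K300 vs K317: 4
  K300 vs K112: 6
  K9 vs K317: 3
  K9 vs K112: 4
  K317 vs K112: 7
The largest is 7, between K317 and K112.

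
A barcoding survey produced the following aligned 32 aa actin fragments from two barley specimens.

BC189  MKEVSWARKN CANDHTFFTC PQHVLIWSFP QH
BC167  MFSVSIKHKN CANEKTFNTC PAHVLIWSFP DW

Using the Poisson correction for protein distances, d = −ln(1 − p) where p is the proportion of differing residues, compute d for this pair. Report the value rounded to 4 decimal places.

0.4212

The sequences differ at positions 2 (K/F), 3 (E/S), 6 (W/I), 7 (A/K), 8 (R/H), 14 (D/E), 15 (H/K), 18 (F/N), 22 (Q/A), 31 (Q/D), 32 (H/W).
p = 11/32 = 0.343750.
d = −ln(1 − 0.343750) = −ln(0.656250) = 0.4212.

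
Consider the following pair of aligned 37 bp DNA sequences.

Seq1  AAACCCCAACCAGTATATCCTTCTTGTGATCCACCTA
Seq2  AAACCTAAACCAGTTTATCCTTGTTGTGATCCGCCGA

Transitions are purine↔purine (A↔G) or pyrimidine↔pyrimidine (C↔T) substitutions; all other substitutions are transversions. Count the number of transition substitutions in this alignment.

Mismatches occur at site 6 (C↔T, transition), site 7 (C↔A, transversion), site 15 (A↔T, transversion), site 23 (C↔G, transversion), site 33 (A↔G, transition), site 36 (T↔G, transversion).
Of the 6 differences, 2 transitions and 4 transversions, so the answer is 2.

2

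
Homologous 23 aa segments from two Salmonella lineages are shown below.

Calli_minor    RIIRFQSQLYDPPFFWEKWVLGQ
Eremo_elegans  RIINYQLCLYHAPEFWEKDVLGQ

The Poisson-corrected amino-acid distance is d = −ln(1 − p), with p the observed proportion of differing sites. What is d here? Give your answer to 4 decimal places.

Differing sites — 4:R/N; 5:F/Y; 7:S/L; 8:Q/C; 11:D/H; 12:P/A; 14:F/E; 19:W/D.
p = 8/23 = 0.347826.
d = −ln(1 − 0.347826) = −ln(0.652174) = 0.4274.

0.4274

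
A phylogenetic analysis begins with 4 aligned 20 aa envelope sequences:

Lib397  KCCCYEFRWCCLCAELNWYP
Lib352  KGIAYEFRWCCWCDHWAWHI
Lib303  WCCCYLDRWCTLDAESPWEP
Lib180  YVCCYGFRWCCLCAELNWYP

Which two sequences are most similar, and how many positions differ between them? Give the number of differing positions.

Pairwise Hamming distances:
  Lib397 vs Lib352: 10
  Lib397 vs Lib303: 8
  Lib397 vs Lib180: 3
  Lib352 vs Lib303: 15
  Lib352 vs Lib180: 12
  Lib303 vs Lib180: 9
The smallest is 3, between Lib397 and Lib180.

3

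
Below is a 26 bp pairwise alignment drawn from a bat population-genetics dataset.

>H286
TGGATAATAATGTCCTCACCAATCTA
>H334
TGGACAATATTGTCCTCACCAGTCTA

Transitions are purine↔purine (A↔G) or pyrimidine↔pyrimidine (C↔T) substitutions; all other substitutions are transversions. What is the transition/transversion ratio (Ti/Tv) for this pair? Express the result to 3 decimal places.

2.000

Mismatches occur at site 5 (T/C, transition), site 10 (A/T, transversion), site 22 (A/G, transition).
Of the 3 differences, 2 transitions and 1 transversion, so Ti/Tv = 2/1 = 2.000.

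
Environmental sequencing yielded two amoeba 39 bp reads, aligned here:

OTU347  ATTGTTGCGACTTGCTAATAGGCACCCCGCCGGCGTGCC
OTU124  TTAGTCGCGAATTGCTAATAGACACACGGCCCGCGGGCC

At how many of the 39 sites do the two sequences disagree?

9

Differing sites — 1:A/T; 3:T/A; 6:T/C; 11:C/A; 22:G/A; 26:C/A; 28:C/G; 32:G/C; 36:T/G.
That gives 9 mismatches out of 39 aligned sites, so the Hamming distance is 9.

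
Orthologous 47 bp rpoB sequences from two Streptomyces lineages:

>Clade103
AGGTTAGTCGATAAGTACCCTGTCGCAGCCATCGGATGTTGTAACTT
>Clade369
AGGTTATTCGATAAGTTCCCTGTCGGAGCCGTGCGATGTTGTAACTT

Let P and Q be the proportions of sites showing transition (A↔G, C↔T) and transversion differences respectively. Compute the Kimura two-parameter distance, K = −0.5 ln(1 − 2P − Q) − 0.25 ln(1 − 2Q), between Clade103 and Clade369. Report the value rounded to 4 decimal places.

Differing sites — 7:G/T (Tv); 17:A/T (Tv); 26:C/G (Tv); 31:A/G (Ti); 33:C/G (Tv); 34:G/C (Tv).
Of the 6 differences, 1 transition and 5 transversions over 47 sites: P = 1/47 = 0.021277, Q = 5/47 = 0.106383.
d = −0.5·ln(0.851063) − 0.25·ln(0.787234) = −0.5·(-0.161269) − 0.25·(-0.239230) = 0.1404.

0.1404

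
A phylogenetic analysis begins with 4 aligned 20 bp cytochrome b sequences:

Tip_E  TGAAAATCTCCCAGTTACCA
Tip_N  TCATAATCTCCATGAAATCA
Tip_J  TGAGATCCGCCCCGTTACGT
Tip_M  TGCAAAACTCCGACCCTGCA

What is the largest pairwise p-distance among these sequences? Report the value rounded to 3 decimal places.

Pairwise Hamming distances:
  Tip_E vs Tip_N: 7
  Tip_E vs Tip_J: 7
  Tip_E vs Tip_M: 8
  Tip_N vs Tip_J: 12
  Tip_N vs Tip_M: 11
  Tip_J vs Tip_M: 14
The largest is 14 mismatches, between Tip_J and Tip_M; p = 14/20 = 0.700.

0.700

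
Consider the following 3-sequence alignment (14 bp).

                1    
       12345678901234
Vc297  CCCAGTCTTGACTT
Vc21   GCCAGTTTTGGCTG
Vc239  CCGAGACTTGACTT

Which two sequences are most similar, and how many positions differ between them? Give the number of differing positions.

2

Pairwise Hamming distances:
  Vc297 vs Vc21: 4
  Vc297 vs Vc239: 2
  Vc21 vs Vc239: 6
The smallest is 2, between Vc297 and Vc239.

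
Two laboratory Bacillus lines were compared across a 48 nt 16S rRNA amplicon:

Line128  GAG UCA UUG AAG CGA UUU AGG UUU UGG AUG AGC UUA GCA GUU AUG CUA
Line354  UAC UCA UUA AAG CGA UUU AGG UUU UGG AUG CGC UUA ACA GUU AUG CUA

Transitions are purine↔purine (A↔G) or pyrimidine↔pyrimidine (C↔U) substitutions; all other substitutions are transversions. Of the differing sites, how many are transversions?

Mismatches occur at site 1 (G↔U, transversion), site 3 (G↔C, transversion), site 9 (G↔A, transition), site 31 (A↔C, transversion), site 37 (G↔A, transition).
Of the 5 differences, 2 transitions and 3 transversions, so the answer is 3.

3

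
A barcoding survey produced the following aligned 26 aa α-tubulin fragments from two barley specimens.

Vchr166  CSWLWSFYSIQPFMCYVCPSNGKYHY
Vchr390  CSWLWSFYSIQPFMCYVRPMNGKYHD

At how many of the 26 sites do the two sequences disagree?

3

The sequences differ at positions 18 (C/R), 20 (S/M), 26 (Y/D).
That gives 3 mismatches out of 26 aligned sites, so the Hamming distance is 3.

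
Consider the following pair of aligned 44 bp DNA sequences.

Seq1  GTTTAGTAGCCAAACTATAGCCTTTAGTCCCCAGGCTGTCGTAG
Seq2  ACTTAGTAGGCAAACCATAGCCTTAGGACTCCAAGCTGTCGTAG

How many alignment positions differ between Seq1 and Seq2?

9

Mismatches occur at site 1 (G↔A), site 2 (T↔C), site 10 (C↔G), site 16 (T↔C), site 25 (T↔A), site 26 (A↔G), site 28 (T↔A), site 30 (C↔T), site 34 (G↔A).
That gives 9 mismatches out of 44 aligned sites, so the Hamming distance is 9.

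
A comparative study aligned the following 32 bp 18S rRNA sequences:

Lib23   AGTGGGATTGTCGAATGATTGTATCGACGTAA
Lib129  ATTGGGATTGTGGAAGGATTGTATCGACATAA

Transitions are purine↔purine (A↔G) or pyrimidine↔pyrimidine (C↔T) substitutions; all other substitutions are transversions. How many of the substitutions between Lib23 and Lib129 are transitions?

1

The sequences differ at positions 2 (G/T, transversion), 12 (C/G, transversion), 16 (T/G, transversion), 29 (G/A, transition).
Of the 4 differences, 1 transition and 3 transversions, so the answer is 1.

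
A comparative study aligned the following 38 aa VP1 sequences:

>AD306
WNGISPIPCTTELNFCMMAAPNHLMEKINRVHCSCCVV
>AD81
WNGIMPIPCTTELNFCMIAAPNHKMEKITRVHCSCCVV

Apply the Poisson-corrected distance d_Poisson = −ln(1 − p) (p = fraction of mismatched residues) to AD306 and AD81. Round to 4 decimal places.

0.1112

The sequences differ at positions 5 (S/M), 18 (M/I), 24 (L/K), 29 (N/T).
p = 4/38 = 0.105263.
d = −ln(1 − 0.105263) = −ln(0.894737) = 0.1112.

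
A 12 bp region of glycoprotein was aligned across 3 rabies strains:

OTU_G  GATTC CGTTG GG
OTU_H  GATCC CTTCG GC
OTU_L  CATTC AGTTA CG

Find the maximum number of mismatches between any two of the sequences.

Pairwise Hamming distances:
  OTU_G vs OTU_H: 4
  OTU_G vs OTU_L: 4
  OTU_H vs OTU_L: 8
The largest is 8, between OTU_H and OTU_L.

8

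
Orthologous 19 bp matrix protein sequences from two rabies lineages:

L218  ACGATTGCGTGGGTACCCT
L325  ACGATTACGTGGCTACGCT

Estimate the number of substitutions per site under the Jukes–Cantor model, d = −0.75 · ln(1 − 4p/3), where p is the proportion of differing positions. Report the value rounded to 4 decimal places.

0.1773

Mismatches occur at site 7 (G→A), site 13 (G→C), site 17 (C→G).
p = 3/19 = 0.157895.
d = −0.75 · ln(1 − (4/3)·0.157895) = −0.75 · ln(0.789473) = −0.75 · (-0.236390) = 0.1773.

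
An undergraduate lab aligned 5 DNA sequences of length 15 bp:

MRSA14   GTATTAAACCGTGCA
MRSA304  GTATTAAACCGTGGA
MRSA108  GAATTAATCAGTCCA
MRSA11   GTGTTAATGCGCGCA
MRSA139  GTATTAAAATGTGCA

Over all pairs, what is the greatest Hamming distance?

6

Pairwise Hamming distances:
  MRSA14 vs MRSA304: 1
  MRSA14 vs MRSA108: 4
  MRSA14 vs MRSA11: 4
  MRSA14 vs MRSA139: 2
  MRSA304 vs MRSA108: 5
  MRSA304 vs MRSA11: 5
  MRSA304 vs MRSA139: 3
  MRSA108 vs MRSA11: 6
  MRSA108 vs MRSA139: 5
  MRSA11 vs MRSA139: 5
The largest is 6, between MRSA108 and MRSA11.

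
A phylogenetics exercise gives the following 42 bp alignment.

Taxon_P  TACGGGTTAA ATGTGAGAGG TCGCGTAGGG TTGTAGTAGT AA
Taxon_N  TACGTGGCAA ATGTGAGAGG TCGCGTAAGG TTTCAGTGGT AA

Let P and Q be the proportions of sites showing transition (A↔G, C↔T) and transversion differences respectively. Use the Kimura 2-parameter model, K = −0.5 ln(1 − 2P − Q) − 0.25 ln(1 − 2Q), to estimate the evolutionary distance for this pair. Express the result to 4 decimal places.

0.1904

Mismatches occur at site 5 (G↔T, transversion), site 7 (T↔G, transversion), site 8 (T↔C, transition), site 28 (G↔A, transition), site 33 (G↔T, transversion), site 34 (T↔C, transition), site 38 (A↔G, transition).
Of the 7 differences, 4 transitions and 3 transversions over 42 sites: P = 4/42 = 0.095238, Q = 3/42 = 0.071429.
d = −0.5·ln(0.738095) − 0.25·ln(0.857142) = −0.5·(-0.303683) − 0.25·(-0.154152) = 0.1904.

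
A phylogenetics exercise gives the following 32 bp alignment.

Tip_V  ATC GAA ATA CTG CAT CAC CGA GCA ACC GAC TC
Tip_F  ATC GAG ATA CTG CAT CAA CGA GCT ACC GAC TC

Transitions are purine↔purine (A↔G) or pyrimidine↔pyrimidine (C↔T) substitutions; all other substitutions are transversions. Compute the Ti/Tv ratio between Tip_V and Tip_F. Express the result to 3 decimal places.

Mismatches occur at site 6 (A→G, transition), site 18 (C→A, transversion), site 24 (A→T, transversion).
Of the 3 differences, 1 transition and 2 transversions, so Ti/Tv = 1/2 = 0.500.

0.500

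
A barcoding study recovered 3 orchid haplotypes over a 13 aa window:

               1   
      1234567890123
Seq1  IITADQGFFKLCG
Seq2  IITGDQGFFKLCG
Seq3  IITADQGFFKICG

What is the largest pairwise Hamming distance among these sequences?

Pairwise Hamming distances:
  Seq1 vs Seq2: 1
  Seq1 vs Seq3: 1
  Seq2 vs Seq3: 2
The largest is 2, between Seq2 and Seq3.

2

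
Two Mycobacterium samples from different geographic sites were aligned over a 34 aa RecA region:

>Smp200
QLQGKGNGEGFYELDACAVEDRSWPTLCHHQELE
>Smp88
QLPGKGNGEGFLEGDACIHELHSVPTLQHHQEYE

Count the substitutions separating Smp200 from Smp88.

The sequences differ at positions 3 (Q/P), 12 (Y/L), 14 (L/G), 18 (A/I), 19 (V/H), 21 (D/L), 22 (R/H), 24 (W/V), 28 (C/Q), 33 (L/Y).
That gives 10 mismatches out of 34 aligned sites, so the Hamming distance is 10.

10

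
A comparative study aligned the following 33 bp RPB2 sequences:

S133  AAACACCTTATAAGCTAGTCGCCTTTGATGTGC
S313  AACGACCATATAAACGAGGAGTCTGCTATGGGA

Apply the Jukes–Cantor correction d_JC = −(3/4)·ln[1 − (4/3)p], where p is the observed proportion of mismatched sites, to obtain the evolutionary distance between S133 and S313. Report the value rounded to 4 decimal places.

0.5587

The sequences differ at positions 3 (A/C), 4 (C/G), 8 (T/A), 14 (G/A), 16 (T/G), 19 (T/G), 20 (C/A), 22 (C/T), 25 (T/G), 26 (T/C), 27 (G/T), 31 (T/G), 33 (C/A).
p = 13/33 = 0.393939.
d = −0.75 · ln(1 − (4/3)·0.393939) = −0.75 · ln(0.474748) = −0.75 · (-0.744971) = 0.5587.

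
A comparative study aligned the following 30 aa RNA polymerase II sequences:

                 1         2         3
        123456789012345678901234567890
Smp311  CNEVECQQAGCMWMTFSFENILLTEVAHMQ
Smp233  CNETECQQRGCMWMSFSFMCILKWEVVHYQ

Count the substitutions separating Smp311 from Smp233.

Mismatches occur at site 4 (V→T), site 9 (A→R), site 15 (T→S), site 19 (E→M), site 20 (N→C), site 23 (L→K), site 24 (T→W), site 27 (A→V), site 29 (M→Y).
That gives 9 mismatches out of 30 aligned sites, so the Hamming distance is 9.

9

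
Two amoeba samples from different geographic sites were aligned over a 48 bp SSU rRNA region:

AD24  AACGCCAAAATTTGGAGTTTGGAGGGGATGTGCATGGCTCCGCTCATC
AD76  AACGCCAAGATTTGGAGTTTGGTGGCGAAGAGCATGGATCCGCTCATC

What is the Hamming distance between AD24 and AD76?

Mismatches occur at site 9 (A↔G), site 23 (A↔T), site 26 (G↔C), site 29 (T↔A), site 31 (T↔A), site 38 (C↔A).
That gives 6 mismatches out of 48 aligned sites, so the Hamming distance is 6.

6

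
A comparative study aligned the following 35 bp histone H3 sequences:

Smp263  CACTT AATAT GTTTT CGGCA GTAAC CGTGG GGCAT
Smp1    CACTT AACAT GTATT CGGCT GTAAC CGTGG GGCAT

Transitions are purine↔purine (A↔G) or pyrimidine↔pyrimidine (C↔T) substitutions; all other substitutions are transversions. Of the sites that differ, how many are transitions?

Differing sites — 8:T/C (Ti); 13:T/A (Tv); 20:A/T (Tv).
Of the 3 differences, 1 transition and 2 transversions, so the answer is 1.

1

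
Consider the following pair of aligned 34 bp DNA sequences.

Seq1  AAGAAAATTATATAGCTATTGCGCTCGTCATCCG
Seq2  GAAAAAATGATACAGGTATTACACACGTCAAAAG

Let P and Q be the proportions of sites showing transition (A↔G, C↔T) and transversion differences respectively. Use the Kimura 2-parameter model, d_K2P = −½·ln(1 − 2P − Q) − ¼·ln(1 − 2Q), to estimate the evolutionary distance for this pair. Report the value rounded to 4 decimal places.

0.4268

The sequences differ at positions 1 (A/G, transition), 3 (G/A, transition), 9 (T/G, transversion), 13 (T/C, transition), 16 (C/G, transversion), 21 (G/A, transition), 23 (G/A, transition), 25 (T/A, transversion), 31 (T/A, transversion), 32 (C/A, transversion), 33 (C/A, transversion).
Of the 11 differences, 5 transitions and 6 transversions over 34 sites: P = 5/34 = 0.147059, Q = 6/34 = 0.176471.
d = −0.5·ln(0.529411) − 0.25·ln(0.647058) = −0.5·(-0.635990) − 0.25·(-0.435319) = 0.4268.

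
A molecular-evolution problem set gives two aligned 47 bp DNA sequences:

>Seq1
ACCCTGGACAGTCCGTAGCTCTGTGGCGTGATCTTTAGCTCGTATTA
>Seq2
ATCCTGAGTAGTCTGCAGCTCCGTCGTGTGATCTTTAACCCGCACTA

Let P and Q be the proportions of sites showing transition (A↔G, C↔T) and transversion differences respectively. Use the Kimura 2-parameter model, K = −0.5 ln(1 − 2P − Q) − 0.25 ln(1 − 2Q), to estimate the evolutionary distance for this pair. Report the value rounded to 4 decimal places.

The sequences differ at positions 2 (C/T, transition), 7 (G/A, transition), 8 (A/G, transition), 9 (C/T, transition), 14 (C/T, transition), 16 (T/C, transition), 22 (T/C, transition), 25 (G/C, transversion), 27 (C/T, transition), 38 (G/A, transition), 40 (T/C, transition), 43 (T/C, transition), 45 (T/C, transition).
Of the 13 differences, 12 transitions and 1 transversion over 47 sites: P = 12/47 = 0.255319, Q = 1/47 = 0.021277.
d = −0.5·ln(0.468085) − 0.25·ln(0.957446) = −0.5·(-0.759105) − 0.25·(-0.043486) = 0.3904.

0.3904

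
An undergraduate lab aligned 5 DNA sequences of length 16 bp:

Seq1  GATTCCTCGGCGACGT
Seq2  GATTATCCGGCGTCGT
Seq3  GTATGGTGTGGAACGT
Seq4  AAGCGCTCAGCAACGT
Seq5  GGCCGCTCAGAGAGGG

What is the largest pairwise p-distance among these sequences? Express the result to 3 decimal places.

Pairwise Hamming distances:
  Seq1 vs Seq2: 4
  Seq1 vs Seq3: 8
  Seq1 vs Seq4: 6
  Seq1 vs Seq5: 8
  Seq2 vs Seq3: 10
  Seq2 vs Seq4: 9
  Seq2 vs Seq5: 11
  Seq3 vs Seq4: 8
  Seq3 vs Seq5: 10
  Seq4 vs Seq5: 7
The largest is 11 mismatches, between Seq2 and Seq5; p = 11/16 = 0.688.

0.688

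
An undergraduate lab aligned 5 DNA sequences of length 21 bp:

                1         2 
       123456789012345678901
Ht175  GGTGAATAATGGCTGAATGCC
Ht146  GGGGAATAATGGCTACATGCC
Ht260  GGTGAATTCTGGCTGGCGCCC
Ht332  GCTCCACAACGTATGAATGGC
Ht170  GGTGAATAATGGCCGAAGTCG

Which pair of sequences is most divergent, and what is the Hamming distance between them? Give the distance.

14

Pairwise Hamming distances:
  Ht175 vs Ht146: 3
  Ht175 vs Ht260: 6
  Ht175 vs Ht332: 8
  Ht175 vs Ht170: 4
  Ht146 vs Ht260: 8
  Ht146 vs Ht332: 11
  Ht146 vs Ht170: 7
  Ht260 vs Ht332: 14
  Ht260 vs Ht170: 7
  Ht332 vs Ht170: 12
The largest is 14, between Ht260 and Ht332.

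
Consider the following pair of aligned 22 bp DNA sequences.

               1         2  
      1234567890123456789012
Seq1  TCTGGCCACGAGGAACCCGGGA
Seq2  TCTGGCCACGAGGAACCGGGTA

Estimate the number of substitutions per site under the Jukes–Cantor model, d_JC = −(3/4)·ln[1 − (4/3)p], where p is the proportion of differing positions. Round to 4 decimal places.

0.0969

The sequences differ at positions 18 (C/G), 21 (G/T).
p = 2/22 = 0.090909.
d = −0.75 · ln(1 − (4/3)·0.090909) = −0.75 · ln(0.878788) = −0.75 · (-0.129212) = 0.0969.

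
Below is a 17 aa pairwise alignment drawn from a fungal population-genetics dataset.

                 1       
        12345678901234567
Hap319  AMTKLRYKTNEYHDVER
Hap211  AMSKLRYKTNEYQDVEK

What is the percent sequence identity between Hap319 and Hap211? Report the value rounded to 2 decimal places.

The sequences differ at positions 3 (T/S), 13 (H/Q), 17 (R/K).
14 of the 17 sites match, so the percent identity is 14/17 × 100 = 82.35%.

82.35%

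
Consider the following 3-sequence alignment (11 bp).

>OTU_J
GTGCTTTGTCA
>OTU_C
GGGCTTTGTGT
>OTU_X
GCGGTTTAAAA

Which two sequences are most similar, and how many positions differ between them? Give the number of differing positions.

Pairwise Hamming distances:
  OTU_J vs OTU_C: 3
  OTU_J vs OTU_X: 5
  OTU_C vs OTU_X: 6
The smallest is 3, between OTU_J and OTU_C.

3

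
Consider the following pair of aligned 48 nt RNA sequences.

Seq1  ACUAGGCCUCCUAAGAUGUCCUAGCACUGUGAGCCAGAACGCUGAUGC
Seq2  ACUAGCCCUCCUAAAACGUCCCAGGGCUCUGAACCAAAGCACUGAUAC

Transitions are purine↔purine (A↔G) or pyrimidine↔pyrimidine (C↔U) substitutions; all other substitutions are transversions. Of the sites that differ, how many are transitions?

9

The sequences differ at positions 6 (G/C, transversion), 15 (G/A, transition), 17 (U/C, transition), 22 (U/C, transition), 25 (C/G, transversion), 26 (A/G, transition), 29 (G/C, transversion), 33 (G/A, transition), 37 (G/A, transition), 39 (A/G, transition), 41 (G/A, transition), 47 (G/A, transition).
Of the 12 differences, 9 transitions and 3 transversions, so the answer is 9.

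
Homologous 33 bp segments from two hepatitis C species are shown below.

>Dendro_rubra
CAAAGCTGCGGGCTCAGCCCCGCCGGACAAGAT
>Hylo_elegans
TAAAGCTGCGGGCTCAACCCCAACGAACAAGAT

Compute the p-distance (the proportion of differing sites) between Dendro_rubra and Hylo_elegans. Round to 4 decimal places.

The sequences differ at positions 1 (C/T), 17 (G/A), 22 (G/A), 23 (C/A), 26 (G/A).
There are 5 differences over 33 sites, so p = 5/33 = 0.1515.

0.1515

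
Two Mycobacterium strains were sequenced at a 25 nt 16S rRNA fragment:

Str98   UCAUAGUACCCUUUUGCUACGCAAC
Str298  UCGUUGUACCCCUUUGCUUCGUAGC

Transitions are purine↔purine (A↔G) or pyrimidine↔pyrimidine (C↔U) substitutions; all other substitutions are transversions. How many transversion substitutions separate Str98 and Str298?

2

Differing sites — 3:A/G (Ti); 5:A/U (Tv); 12:U/C (Ti); 19:A/U (Tv); 22:C/U (Ti); 24:A/G (Ti).
Of the 6 differences, 4 transitions and 2 transversions, so the answer is 2.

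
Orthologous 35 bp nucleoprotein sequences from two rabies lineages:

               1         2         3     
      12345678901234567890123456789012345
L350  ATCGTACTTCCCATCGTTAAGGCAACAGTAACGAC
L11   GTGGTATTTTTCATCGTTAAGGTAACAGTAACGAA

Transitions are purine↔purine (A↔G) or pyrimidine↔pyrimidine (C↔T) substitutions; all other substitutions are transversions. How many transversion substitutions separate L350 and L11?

2

The sequences differ at positions 1 (A/G, transition), 3 (C/G, transversion), 7 (C/T, transition), 10 (C/T, transition), 11 (C/T, transition), 23 (C/T, transition), 35 (C/A, transversion).
Of the 7 differences, 5 transitions and 2 transversions, so the answer is 2.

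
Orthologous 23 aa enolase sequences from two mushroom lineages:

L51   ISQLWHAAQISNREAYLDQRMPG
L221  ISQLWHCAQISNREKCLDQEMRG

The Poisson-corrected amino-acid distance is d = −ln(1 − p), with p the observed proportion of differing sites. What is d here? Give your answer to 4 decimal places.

The sequences differ at positions 7 (A/C), 15 (A/K), 16 (Y/C), 20 (R/E), 22 (P/R).
p = 5/23 = 0.217391.
d = −ln(1 − 0.217391) = −ln(0.782609) = 0.2451.

0.2451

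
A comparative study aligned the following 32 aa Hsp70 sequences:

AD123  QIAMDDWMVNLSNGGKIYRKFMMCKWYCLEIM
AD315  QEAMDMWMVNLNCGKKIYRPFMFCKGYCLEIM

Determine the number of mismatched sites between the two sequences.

The sequences differ at positions 2 (I/E), 6 (D/M), 12 (S/N), 13 (N/C), 15 (G/K), 20 (K/P), 23 (M/F), 26 (W/G).
That gives 8 mismatches out of 32 aligned sites, so the Hamming distance is 8.

8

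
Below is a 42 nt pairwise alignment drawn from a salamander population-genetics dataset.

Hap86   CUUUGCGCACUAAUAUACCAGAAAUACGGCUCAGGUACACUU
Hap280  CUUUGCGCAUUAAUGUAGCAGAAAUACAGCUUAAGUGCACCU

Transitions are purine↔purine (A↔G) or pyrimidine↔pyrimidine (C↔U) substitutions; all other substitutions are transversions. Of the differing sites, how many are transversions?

Differing sites — 10:C/U (Ti); 15:A/G (Ti); 18:C/G (Tv); 28:G/A (Ti); 32:C/U (Ti); 34:G/A (Ti); 37:A/G (Ti); 41:U/C (Ti).
Of the 8 differences, 7 transitions and 1 transversion, so the answer is 1.

1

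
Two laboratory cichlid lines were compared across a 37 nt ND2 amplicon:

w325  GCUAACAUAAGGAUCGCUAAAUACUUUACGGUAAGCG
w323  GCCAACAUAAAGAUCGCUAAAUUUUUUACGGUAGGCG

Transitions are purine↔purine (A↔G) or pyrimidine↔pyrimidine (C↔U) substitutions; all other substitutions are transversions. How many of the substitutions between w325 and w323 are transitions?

4

Differing sites — 3:U/C (Ti); 11:G/A (Ti); 23:A/U (Tv); 24:C/U (Ti); 34:A/G (Ti).
Of the 5 differences, 4 transitions and 1 transversion, so the answer is 4.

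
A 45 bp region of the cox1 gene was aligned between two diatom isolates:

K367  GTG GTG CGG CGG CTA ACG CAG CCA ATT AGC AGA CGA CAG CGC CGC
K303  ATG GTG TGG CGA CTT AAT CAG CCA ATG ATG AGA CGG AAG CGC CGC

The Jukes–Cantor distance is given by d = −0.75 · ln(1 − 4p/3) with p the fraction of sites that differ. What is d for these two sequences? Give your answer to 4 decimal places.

0.2958

Mismatches occur at site 1 (G→A), site 7 (C→T), site 12 (G→A), site 15 (A→T), site 17 (C→A), site 18 (G→T), site 27 (T→G), site 29 (G→T), site 30 (C→G), site 36 (A→G), site 37 (C→A).
p = 11/45 = 0.244444.
d = −0.75 · ln(1 − (4/3)·0.244444) = −0.75 · ln(0.674075) = −0.75 · (-0.394414) = 0.2958.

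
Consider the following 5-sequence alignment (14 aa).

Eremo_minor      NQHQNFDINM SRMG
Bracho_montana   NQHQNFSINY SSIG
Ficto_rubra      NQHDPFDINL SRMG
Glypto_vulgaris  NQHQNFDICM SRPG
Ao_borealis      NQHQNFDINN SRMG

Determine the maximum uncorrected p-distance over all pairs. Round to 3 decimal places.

Pairwise Hamming distances:
  Eremo_minor vs Bracho_montana: 4
  Eremo_minor vs Ficto_rubra: 3
  Eremo_minor vs Glypto_vulgaris: 2
  Eremo_minor vs Ao_borealis: 1
  Bracho_montana vs Ficto_rubra: 6
  Bracho_montana vs Glypto_vulgaris: 5
  Bracho_montana vs Ao_borealis: 4
  Ficto_rubra vs Glypto_vulgaris: 5
  Ficto_rubra vs Ao_borealis: 3
  Glypto_vulgaris vs Ao_borealis: 3
The largest is 6 mismatches, between Bracho_montana and Ficto_rubra; p = 6/14 = 0.429.

0.429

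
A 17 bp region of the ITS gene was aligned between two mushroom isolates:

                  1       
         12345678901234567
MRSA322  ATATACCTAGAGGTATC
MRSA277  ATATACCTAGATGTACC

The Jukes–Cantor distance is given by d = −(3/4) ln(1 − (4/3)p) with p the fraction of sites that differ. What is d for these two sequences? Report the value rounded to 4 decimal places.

Mismatches occur at site 12 (G↔T), site 16 (T↔C).
p = 2/17 = 0.117647.
d = −0.75 · ln(1 − (4/3)·0.117647) = −0.75 · ln(0.843137) = −0.75 · (-0.170626) = 0.1280.

0.1280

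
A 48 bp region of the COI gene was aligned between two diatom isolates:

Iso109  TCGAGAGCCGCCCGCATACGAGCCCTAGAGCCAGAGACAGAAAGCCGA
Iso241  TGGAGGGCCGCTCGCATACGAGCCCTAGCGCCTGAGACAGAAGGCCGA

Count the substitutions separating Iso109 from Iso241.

6

Differing sites — 2:C/G; 6:A/G; 12:C/T; 29:A/C; 33:A/T; 43:A/G.
That gives 6 mismatches out of 48 aligned sites, so the Hamming distance is 6.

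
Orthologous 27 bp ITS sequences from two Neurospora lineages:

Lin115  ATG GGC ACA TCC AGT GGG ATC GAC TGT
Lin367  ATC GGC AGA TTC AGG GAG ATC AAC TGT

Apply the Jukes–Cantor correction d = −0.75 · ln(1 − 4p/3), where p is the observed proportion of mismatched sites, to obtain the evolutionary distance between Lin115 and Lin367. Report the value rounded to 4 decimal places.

Differing sites — 3:G/C; 8:C/G; 11:C/T; 15:T/G; 17:G/A; 22:G/A.
p = 6/27 = 0.222222.
d = −0.75 · ln(1 − (4/3)·0.222222) = −0.75 · ln(0.703704) = −0.75 · (-0.351397) = 0.2635.

0.2635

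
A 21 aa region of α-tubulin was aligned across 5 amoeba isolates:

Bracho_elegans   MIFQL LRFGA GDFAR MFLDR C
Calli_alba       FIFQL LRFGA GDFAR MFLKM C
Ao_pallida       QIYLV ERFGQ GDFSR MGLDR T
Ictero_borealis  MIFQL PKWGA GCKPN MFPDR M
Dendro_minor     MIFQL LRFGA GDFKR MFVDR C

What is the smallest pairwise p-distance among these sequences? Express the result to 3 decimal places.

Pairwise Hamming distances:
  Bracho_elegans vs Calli_alba: 3
  Bracho_elegans vs Ao_pallida: 9
  Bracho_elegans vs Ictero_borealis: 9
  Bracho_elegans vs Dendro_minor: 2
  Calli_alba vs Ao_pallida: 11
  Calli_alba vs Ictero_borealis: 12
  Calli_alba vs Dendro_minor: 5
  Ao_pallida vs Ictero_borealis: 15
  Ao_pallida vs Dendro_minor: 10
  Ictero_borealis vs Dendro_minor: 9
The smallest is 2 mismatches, between Bracho_elegans and Dendro_minor; p = 2/21 = 0.095.

0.095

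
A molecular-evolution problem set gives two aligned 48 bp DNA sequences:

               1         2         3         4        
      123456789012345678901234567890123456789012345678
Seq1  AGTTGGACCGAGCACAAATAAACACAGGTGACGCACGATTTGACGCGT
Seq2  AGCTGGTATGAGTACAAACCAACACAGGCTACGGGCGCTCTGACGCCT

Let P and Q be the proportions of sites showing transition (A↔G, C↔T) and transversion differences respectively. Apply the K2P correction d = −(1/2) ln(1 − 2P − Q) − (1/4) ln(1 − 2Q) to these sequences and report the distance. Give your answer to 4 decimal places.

Mismatches occur at site 3 (T→C, transition), site 7 (A→T, transversion), site 8 (C→A, transversion), site 9 (C→T, transition), site 13 (C→T, transition), site 19 (T→C, transition), site 20 (A→C, transversion), site 29 (T→C, transition), site 30 (G→T, transversion), site 34 (C→G, transversion), site 35 (A→G, transition), site 38 (A→C, transversion), site 40 (T→C, transition), site 47 (G→C, transversion).
Of the 14 differences, 7 transitions and 7 transversions over 48 sites: P = 7/48 = 0.145833, Q = 7/48 = 0.145833.
d = −0.5·ln(0.562501) − 0.25·ln(0.708334) = −0.5·(-0.575362) − 0.25·(-0.344840) = 0.3739.

0.3739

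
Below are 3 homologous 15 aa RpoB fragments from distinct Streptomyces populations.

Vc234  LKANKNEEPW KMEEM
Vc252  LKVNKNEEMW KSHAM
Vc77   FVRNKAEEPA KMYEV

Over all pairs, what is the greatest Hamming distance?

Pairwise Hamming distances:
  Vc234 vs Vc252: 5
  Vc234 vs Vc77: 7
  Vc252 vs Vc77: 10
The largest is 10, between Vc252 and Vc77.

10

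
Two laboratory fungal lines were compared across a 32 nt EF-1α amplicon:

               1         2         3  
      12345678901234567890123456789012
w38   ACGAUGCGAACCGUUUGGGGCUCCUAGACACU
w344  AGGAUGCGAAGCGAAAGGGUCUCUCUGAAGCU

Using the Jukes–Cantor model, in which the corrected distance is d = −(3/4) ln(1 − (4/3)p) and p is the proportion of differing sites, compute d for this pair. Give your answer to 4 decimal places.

0.4598

The sequences differ at positions 2 (C/G), 11 (C/G), 14 (U/A), 15 (U/A), 16 (U/A), 20 (G/U), 24 (C/U), 25 (U/C), 26 (A/U), 29 (C/A), 30 (A/G).
p = 11/32 = 0.343750.
d = −0.75 · ln(1 − (4/3)·0.343750) = −0.75 · ln(0.541667) = −0.75 · (-0.613104) = 0.4598.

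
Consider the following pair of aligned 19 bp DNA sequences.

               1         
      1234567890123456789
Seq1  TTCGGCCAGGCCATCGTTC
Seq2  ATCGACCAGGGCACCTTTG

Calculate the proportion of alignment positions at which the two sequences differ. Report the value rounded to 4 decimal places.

Mismatches occur at site 1 (T↔A), site 5 (G↔A), site 11 (C↔G), site 14 (T↔C), site 16 (G↔T), site 19 (C↔G).
There are 6 differences over 19 sites, so p = 6/19 = 0.3158.

0.3158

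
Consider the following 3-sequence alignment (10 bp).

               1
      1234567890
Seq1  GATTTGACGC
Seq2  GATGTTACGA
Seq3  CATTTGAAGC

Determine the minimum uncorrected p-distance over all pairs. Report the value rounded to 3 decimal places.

Pairwise Hamming distances:
  Seq1 vs Seq2: 3
  Seq1 vs Seq3: 2
  Seq2 vs Seq3: 5
The smallest is 2 mismatches, between Seq1 and Seq3; p = 2/10 = 0.200.

0.200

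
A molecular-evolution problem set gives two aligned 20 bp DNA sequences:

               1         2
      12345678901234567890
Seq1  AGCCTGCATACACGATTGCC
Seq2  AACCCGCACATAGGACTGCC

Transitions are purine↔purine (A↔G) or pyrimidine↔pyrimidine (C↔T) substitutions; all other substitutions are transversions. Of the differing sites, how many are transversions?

1

Mismatches occur at site 2 (G/A, transition), site 5 (T/C, transition), site 9 (T/C, transition), site 11 (C/T, transition), site 13 (C/G, transversion), site 16 (T/C, transition).
Of the 6 differences, 5 transitions and 1 transversion, so the answer is 1.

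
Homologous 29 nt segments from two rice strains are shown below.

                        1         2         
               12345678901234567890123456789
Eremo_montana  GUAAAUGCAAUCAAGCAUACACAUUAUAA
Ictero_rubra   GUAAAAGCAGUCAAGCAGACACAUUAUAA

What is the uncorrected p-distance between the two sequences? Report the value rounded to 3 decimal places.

0.103

The sequences differ at positions 6 (U/A), 10 (A/G), 18 (U/G).
There are 3 differences over 29 sites, so p = 3/29 = 0.103.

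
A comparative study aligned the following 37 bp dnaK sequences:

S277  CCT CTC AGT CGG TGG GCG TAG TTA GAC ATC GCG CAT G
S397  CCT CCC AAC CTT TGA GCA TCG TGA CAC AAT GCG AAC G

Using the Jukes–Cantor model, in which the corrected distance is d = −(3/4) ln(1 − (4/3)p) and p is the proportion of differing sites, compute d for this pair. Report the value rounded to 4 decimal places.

Mismatches occur at site 5 (T/C), site 8 (G/A), site 9 (T/C), site 11 (G/T), site 12 (G/T), site 15 (G/A), site 18 (G/A), site 20 (A/C), site 23 (T/G), site 25 (G/C), site 29 (T/A), site 30 (C/T), site 34 (C/A), site 36 (T/C).
p = 14/37 = 0.378378.
d = −0.75 · ln(1 − (4/3)·0.378378) = −0.75 · ln(0.495496) = −0.75 · (-0.702196) = 0.5266.

0.5266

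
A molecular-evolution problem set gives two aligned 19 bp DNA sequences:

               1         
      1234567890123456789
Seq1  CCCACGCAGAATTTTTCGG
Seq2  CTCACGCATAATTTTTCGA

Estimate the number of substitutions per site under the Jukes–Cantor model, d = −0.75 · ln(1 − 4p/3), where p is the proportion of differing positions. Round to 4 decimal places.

The sequences differ at positions 2 (C/T), 9 (G/T), 19 (G/A).
p = 3/19 = 0.157895.
d = −0.75 · ln(1 − (4/3)·0.157895) = −0.75 · ln(0.789473) = −0.75 · (-0.236390) = 0.1773.

0.1773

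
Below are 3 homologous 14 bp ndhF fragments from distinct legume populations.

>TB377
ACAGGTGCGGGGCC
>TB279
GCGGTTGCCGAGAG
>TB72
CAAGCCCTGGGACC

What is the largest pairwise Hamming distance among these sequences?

Pairwise Hamming distances:
  TB377 vs TB279: 7
  TB377 vs TB72: 7
  TB279 vs TB72: 12
The largest is 12, between TB279 and TB72.

12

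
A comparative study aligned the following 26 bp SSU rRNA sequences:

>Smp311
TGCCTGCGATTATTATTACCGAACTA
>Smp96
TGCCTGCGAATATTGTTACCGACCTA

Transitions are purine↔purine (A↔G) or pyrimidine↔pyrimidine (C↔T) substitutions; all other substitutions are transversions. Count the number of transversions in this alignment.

2

Mismatches occur at site 10 (T→A, transversion), site 15 (A→G, transition), site 23 (A→C, transversion).
Of the 3 differences, 1 transition and 2 transversions, so the answer is 2.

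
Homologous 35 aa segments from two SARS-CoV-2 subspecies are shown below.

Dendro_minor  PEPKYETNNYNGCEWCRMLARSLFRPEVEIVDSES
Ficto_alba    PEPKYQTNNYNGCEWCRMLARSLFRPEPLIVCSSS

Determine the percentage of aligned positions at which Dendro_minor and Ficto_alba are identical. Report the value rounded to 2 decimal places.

The sequences differ at positions 6 (E/Q), 28 (V/P), 29 (E/L), 32 (D/C), 34 (E/S).
30 of the 35 sites match, so the percent identity is 30/35 × 100 = 85.71%.

85.71%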